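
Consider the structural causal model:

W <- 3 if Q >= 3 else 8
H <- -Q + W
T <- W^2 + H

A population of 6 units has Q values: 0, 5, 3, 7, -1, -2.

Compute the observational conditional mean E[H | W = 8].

9

Conditioning on W=8 selects the 3 unit(s) with Q ∈ {0, -1, -2}. Their H values: 8, 9, 10. Mean = 9.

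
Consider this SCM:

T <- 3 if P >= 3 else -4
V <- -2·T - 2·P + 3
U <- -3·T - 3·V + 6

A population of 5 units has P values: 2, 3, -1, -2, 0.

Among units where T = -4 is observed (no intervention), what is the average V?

11.5

E[V|T=-4] averages over only the 4 units with T=-4 (P = 2, -1, -2, 0): V = 7, 13, 15, 11, mean 11.5.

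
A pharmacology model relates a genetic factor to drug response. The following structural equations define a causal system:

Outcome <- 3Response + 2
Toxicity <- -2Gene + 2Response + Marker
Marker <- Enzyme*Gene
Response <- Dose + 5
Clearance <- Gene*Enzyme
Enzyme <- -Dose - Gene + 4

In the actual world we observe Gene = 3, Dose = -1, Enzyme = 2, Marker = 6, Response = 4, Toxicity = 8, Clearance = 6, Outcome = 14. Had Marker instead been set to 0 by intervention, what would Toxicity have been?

2

Under do(Marker=0), the mechanism Marker <- Enzyme*Gene is discarded; Marker is fixed at 0.
Response = Dose + 5  [with Dose=-1]  = 4
Toxicity = -2Gene + 2Response + Marker  [with Gene=3, Response=4, Marker=0]  = 2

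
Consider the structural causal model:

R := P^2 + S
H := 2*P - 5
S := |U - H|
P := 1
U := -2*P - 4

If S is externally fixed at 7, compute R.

Intervening sets S = 7 and removes its equation (S := |U - H|).
R = P^2 + S  [with P=1, S=7]  = 8

8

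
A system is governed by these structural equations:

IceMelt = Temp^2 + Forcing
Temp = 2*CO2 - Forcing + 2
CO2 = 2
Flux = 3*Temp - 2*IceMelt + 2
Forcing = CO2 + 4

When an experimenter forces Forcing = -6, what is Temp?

12

The intervention breaks the incoming arrows to Forcing: Forcing = CO2 + 4 no longer applies, and Forcing = -6.
Temp = 2*CO2 - Forcing + 2  [with CO2=2, Forcing=-6]  = 12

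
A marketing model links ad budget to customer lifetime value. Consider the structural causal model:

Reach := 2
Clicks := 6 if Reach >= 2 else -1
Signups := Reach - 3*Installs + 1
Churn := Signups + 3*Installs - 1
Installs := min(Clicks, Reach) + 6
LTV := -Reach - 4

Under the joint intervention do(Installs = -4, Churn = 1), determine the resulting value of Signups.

The joint intervention fixes Installs = -4, Churn = 1, removing each variable's own equation.
Signups = Reach - 3*Installs + 1  [with Reach=2, Installs=-4]  = 15

15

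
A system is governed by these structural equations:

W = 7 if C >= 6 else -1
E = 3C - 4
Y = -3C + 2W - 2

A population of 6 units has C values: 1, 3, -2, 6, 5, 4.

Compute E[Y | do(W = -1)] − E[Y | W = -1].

do(W=-1) breaks W's dependence on C. With W=-1 fixed, Y across the units is -7, -13, 2, -22, -19, -16, mean -12.5.
E[Y|W=-1] averages over only the 5 units with W=-1 (C = 1, 3, -2, 5, 4): Y = -7, -13, 2, -19, -16, mean -10.6.
Difference = -12.5 − (-10.6) = -1.9.

-1.9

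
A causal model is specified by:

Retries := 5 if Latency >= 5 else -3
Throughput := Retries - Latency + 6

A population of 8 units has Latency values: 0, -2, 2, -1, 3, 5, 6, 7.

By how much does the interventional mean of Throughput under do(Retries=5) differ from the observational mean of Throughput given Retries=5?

do(Retries=5) breaks Retries's dependence on Latency. With Retries=5 fixed, Throughput across the units is 11, 13, 9, 12, 8, 6, 5, 4, mean 8.5.
E[Throughput|Retries=5] averages over only the 3 units with Retries=5 (Latency = 5, 6, 7): Throughput = 6, 5, 4, mean 5.
Difference = 8.5 − 5 = 3.5.

3.5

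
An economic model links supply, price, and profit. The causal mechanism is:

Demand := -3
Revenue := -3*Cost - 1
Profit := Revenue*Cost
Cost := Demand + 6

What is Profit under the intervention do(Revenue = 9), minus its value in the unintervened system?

57

The intervention breaks the incoming arrows to Revenue: Revenue := -3*Cost - 1 no longer applies, and Revenue = 9.
Cost = Demand + 6  [with Demand=-3]  = 3
Profit = Revenue*Cost  [with Revenue=9, Cost=3]  = 27
Without intervention: Cost = Demand + 6  [with Demand=-3]  = 3; Revenue = -3*Cost - 1  [with Cost=3]  = -10; Profit = Revenue*Cost  [with Revenue=-10, Cost=3]  = -30.
Change = 27 − (-30) = 57.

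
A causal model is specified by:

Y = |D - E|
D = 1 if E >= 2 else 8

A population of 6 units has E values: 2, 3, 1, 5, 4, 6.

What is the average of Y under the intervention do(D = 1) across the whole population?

2.5

Every unit gets D=1 under the intervention. Y values become 1, 2, 0, 4, 3, 5; E[Y|do(D=1)] = 2.5.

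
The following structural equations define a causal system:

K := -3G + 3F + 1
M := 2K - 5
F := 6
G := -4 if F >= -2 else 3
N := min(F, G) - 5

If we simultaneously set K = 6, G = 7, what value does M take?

The joint intervention fixes K = 6, G = 7, removing each variable's own equation.
M = 2K - 5  [with K=6]  = 7

7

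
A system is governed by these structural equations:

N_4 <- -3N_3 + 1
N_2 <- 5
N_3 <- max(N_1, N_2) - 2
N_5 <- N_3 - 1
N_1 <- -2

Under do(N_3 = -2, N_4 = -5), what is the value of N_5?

-3

Setting N_3 = -2, N_4 = -5 by intervention discards those variables' equations.
N_5 = N_3 - 1  [with N_3=-2]  = -3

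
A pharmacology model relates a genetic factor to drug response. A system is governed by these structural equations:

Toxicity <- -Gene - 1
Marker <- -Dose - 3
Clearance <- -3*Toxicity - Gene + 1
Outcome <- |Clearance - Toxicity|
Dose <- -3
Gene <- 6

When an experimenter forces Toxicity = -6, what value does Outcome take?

Under do(Toxicity=-6), the mechanism Toxicity <- -Gene - 1 is discarded; Toxicity is fixed at -6.
Clearance = -3*Toxicity - Gene + 1  [with Toxicity=-6, Gene=6]  = 13
Outcome = |Clearance - Toxicity|  [with Clearance=13, Toxicity=-6]  = 19

19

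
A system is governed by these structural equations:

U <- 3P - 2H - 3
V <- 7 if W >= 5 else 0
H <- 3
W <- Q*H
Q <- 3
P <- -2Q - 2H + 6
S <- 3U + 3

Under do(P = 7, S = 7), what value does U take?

The joint intervention fixes P = 7, S = 7, removing each variable's own equation.
U = 3P - 2H - 3  [with P=7, H=3]  = 12

12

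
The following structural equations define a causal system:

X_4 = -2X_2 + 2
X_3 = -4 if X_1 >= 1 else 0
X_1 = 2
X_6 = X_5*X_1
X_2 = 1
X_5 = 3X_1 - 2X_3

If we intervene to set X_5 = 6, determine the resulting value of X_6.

12

The intervention breaks the incoming arrows to X_5: X_5 = 3X_1 - 2X_3 no longer applies, and X_5 = 6.
X_6 = X_5*X_1  [with X_5=6, X_1=2]  = 12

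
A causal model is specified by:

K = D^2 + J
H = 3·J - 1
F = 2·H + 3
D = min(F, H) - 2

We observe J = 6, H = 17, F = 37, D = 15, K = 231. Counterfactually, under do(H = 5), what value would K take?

do(H=5) replaces the equation H = 3·J - 1 with the constant H = 5.
F = 2·H + 3  [with H=5]  = 13
D = min(F, H) - 2  [with F=13, H=5]  = 3
K = D^2 + J  [with D=3, J=6]  = 15

15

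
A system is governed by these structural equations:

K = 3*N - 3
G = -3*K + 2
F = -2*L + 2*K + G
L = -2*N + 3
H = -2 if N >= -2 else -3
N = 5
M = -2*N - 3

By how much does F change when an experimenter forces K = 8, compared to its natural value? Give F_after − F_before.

4

The intervention breaks the incoming arrows to K: K = 3*N - 3 no longer applies, and K = 8.
G = -3*K + 2  [with K=8]  = -22
L = -2*N + 3  [with N=5]  = -7
F = -2*L + 2*K + G  [with L=-7, K=8, G=-22]  = 8
Without intervention: K = 3*N - 3  [with N=5]  = 12; G = -3*K + 2  [with K=12]  = -34; L = -2*N + 3  [with N=5]  = -7; F = -2*L + 2*K + G  [with L=-7, K=12, G=-34]  = 4.
Change = 8 − 4 = 4.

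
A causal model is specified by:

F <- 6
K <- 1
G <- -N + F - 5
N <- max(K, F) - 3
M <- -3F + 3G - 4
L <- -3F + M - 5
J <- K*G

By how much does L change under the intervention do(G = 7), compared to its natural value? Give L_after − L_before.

The intervention breaks the incoming arrows to G: G <- -N + F - 5 no longer applies, and G = 7.
M = -3F + 3G - 4  [with F=6, G=7]  = -1
L = -3F + M - 5  [with F=6, M=-1]  = -24
Without intervention: N = max(K, F) - 3  [with K=1, F=6]  = 3; G = -N + F - 5  [with N=3, F=6]  = -2; M = -3F + 3G - 4  [with F=6, G=-2]  = -28; L = -3F + M - 5  [with F=6, M=-28]  = -51.
Change = -24 − (-51) = 27.

27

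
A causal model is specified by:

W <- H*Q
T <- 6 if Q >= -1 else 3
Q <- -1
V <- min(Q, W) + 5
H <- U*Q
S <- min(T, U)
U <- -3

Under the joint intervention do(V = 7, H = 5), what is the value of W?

Under do(V = 7, H = 5), each intervened variable's structural equation is replaced by its fixed value.
W = H*Q  [with H=5, Q=-1]  = -5

-5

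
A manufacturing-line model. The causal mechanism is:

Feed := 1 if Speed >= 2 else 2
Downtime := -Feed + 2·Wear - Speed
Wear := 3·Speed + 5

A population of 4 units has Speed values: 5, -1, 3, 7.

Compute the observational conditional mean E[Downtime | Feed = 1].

E[Downtime|Feed=1] averages over only the 3 units with Feed=1 (Speed = 5, 3, 7): Downtime = 34, 24, 44, mean 34.

34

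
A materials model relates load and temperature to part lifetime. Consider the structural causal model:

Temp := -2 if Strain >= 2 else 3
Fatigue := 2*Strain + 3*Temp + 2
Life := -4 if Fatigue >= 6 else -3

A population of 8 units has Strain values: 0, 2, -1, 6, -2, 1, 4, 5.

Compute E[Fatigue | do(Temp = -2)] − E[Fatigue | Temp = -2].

-4.75

The intervention sets Temp=-2 in all 8 units regardless of Strain. Recomputing Fatigue per unit gives -4, 0, -6, 8, -8, -2, 4, 6; average -0.25.
Observing Temp=-2 restricts to units where Temp's equation naturally yields -2: Strain ∈ {2, 6, 4, 5}. In that subpopulation Fatigue = 0, 8, 4, 6, mean 4.5.
Difference = -0.25 − 4.5 = -4.75.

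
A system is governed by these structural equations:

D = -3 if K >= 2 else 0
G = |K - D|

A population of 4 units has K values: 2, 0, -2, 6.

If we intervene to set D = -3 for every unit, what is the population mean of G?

Under do(D=-3), D's equation is replaced by D=-3 for every unit. Per-unit G: 5, 3, 1, 9. Mean = 4.5.

4.5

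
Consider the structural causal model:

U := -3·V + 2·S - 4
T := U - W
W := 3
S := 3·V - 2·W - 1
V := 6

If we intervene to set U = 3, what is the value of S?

Under do(U=3), the mechanism U := -3·V + 2·S - 4 is discarded; U is fixed at 3.
Since S is not a descendant of the intervened variable, it is unaffected.
S = 3·V - 2·W - 1  [with V=6, W=3]  = 11

11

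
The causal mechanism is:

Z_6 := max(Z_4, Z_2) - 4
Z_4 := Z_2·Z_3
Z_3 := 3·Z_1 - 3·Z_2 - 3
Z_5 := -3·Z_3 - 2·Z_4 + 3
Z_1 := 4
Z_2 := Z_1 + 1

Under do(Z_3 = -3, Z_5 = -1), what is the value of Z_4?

-15

The joint intervention fixes Z_3 = -3, Z_5 = -1, removing each variable's own equation.
Z_2 = Z_1 + 1  [with Z_1=4]  = 5
Z_4 = Z_2·Z_3  [with Z_2=5, Z_3=-3]  = -15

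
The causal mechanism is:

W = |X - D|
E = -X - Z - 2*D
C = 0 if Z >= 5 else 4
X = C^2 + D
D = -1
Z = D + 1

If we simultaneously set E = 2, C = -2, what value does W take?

4

The joint intervention fixes E = 2, C = -2, removing each variable's own equation.
X = C^2 + D  [with C=-2, D=-1]  = 3
W = |X - D|  [with X=3, D=-1]  = 4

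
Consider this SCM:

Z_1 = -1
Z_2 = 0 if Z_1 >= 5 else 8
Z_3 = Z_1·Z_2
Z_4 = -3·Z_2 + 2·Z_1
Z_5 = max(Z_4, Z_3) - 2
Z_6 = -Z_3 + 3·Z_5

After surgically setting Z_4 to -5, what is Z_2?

8

The intervention breaks the incoming arrows to Z_4: Z_4 = -3·Z_2 + 2·Z_1 no longer applies, and Z_4 = -5.
Since Z_2 is not a descendant of the intervened variable, it is unaffected.
Z_2 = 0 if Z_1 >= 5 else 8  [with Z_1=-1]  = 8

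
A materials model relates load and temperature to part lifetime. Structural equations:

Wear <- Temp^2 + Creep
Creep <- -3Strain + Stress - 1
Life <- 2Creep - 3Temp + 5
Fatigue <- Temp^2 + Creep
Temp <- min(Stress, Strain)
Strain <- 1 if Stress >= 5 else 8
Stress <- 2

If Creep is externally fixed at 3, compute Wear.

7

Intervening sets Creep = 3 and removes its equation (Creep <- -3Strain + Stress - 1).
Strain = 1 if Stress >= 5 else 8  [with Stress=2]  = 8
Temp = min(Stress, Strain)  [with Stress=2, Strain=8]  = 2
Wear = Temp^2 + Creep  [with Temp=2, Creep=3]  = 7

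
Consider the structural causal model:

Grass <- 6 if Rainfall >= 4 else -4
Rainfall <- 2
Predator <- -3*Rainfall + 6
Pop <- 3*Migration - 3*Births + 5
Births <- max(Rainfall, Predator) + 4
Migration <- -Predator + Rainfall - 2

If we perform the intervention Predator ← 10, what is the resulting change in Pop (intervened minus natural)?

The intervention breaks the incoming arrows to Predator: Predator <- -3*Rainfall + 6 no longer applies, and Predator = 10.
Births = max(Rainfall, Predator) + 4  [with Rainfall=2, Predator=10]  = 14
Migration = -Predator + Rainfall - 2  [with Predator=10, Rainfall=2]  = -10
Pop = 3*Migration - 3*Births + 5  [with Migration=-10, Births=14]  = -67
Without intervention: Predator = -3*Rainfall + 6  [with Rainfall=2]  = 0; Births = max(Rainfall, Predator) + 4  [with Rainfall=2, Predator=0]  = 6; Migration = -Predator + Rainfall - 2  [with Predator=0, Rainfall=2]  = 0; Pop = 3*Migration - 3*Births + 5  [with Migration=0, Births=6]  = -13.
Change = -67 − (-13) = -54.

-54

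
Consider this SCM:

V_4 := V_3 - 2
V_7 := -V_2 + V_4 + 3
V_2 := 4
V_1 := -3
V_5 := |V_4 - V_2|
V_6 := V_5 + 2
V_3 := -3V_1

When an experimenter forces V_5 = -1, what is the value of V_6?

1

The intervention breaks the incoming arrows to V_5: V_5 := |V_4 - V_2| no longer applies, and V_5 = -1.
V_6 = V_5 + 2  [with V_5=-1]  = 1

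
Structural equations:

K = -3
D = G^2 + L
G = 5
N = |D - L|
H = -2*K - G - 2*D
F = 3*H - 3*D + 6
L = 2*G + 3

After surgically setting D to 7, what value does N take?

Intervening sets D = 7 and removes its equation (D = G^2 + L).
L = 2*G + 3  [with G=5]  = 13
N = |D - L|  [with D=7, L=13]  = 6

6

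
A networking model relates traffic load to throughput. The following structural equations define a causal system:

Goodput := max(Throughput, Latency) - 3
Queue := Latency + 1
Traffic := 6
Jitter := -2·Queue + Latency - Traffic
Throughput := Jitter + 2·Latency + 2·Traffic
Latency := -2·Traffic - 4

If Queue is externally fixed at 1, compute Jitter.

The intervention breaks the incoming arrows to Queue: Queue := Latency + 1 no longer applies, and Queue = 1.
Latency = -2·Traffic - 4  [with Traffic=6]  = -16
Jitter = -2·Queue + Latency - Traffic  [with Queue=1, Latency=-16, Traffic=6]  = -24

-24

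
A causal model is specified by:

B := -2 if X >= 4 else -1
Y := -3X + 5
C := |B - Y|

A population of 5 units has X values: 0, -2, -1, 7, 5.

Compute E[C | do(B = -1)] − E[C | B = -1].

The intervention sets B=-1 in all 5 units regardless of X. Recomputing C per unit gives 6, 12, 9, 15, 9; average 10.2.
Observing B=-1 restricts to units where B's equation naturally yields -1: X ∈ {0, -2, -1}. In that subpopulation C = 6, 12, 9, mean 9.
Difference = 10.2 − 9 = 1.2.

1.2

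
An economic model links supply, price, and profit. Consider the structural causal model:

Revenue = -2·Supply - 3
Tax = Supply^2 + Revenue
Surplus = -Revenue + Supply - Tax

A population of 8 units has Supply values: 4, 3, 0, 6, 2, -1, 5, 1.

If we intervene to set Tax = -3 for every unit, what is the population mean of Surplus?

13.5

do(Tax=-3) breaks Tax's dependence on Supply. With Tax=-3 fixed, Surplus across the units is 18, 15, 6, 24, 12, 3, 21, 9, mean 13.5.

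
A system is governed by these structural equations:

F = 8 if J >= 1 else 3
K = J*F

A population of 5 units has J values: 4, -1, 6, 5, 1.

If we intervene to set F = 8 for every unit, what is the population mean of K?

Under do(F=8), F's equation is replaced by F=8 for every unit. Per-unit K: 32, -8, 48, 40, 8. Mean = 24.

24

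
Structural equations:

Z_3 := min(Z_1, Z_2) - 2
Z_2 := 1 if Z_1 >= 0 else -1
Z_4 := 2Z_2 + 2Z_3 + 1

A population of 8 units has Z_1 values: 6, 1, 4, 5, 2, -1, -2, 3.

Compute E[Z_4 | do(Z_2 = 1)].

The intervention sets Z_2=1 in all 8 units regardless of Z_1. Recomputing Z_4 per unit gives 1, 1, 1, 1, 1, -3, -5, 1; average -0.25.

-0.25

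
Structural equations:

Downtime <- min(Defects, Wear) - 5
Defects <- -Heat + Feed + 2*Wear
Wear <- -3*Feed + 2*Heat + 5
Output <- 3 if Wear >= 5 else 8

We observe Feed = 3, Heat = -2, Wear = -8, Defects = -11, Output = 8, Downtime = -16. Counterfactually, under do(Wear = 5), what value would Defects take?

15

The intervention breaks the incoming arrows to Wear: Wear <- -3*Feed + 2*Heat + 5 no longer applies, and Wear = 5.
Defects = -Heat + Feed + 2*Wear  [with Heat=-2, Feed=3, Wear=5]  = 15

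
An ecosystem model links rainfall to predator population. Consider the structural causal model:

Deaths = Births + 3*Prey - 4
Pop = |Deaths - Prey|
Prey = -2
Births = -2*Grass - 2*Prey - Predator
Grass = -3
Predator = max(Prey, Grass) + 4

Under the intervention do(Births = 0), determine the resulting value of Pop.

Under do(Births=0), the mechanism Births = -2*Grass - 2*Prey - Predator is discarded; Births is fixed at 0.
Deaths = Births + 3*Prey - 4  [with Births=0, Prey=-2]  = -10
Pop = |Deaths - Prey|  [with Deaths=-10, Prey=-2]  = 8

8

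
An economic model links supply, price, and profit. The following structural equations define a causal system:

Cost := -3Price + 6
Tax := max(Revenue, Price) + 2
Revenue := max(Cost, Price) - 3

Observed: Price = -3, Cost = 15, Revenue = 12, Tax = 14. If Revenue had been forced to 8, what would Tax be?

The intervention breaks the incoming arrows to Revenue: Revenue := max(Cost, Price) - 3 no longer applies, and Revenue = 8.
Tax = max(Revenue, Price) + 2  [with Revenue=8, Price=-3]  = 10

10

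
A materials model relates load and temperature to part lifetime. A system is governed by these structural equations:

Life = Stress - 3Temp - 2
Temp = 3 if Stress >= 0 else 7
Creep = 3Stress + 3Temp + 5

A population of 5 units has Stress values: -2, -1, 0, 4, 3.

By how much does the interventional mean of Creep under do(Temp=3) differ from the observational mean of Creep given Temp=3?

-4.6

do(Temp=3) breaks Temp's dependence on Stress. With Temp=3 fixed, Creep across the units is 8, 11, 14, 26, 23, mean 16.4.
Conditioning on Temp=3 selects the 3 unit(s) with Stress ∈ {0, 4, 3}. Their Creep values: 14, 26, 23. Mean = 21.
Difference = 16.4 − 21 = -4.6.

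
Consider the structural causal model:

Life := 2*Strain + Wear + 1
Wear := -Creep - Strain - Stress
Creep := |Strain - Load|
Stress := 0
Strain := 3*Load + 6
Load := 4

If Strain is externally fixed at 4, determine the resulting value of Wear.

do(Strain=4) replaces the equation Strain := 3*Load + 6 with the constant Strain = 4.
Creep = |Strain - Load|  [with Strain=4, Load=4]  = 0
Wear = -Creep - Strain - Stress  [with Creep=0, Strain=4, Stress=0]  = -4

-4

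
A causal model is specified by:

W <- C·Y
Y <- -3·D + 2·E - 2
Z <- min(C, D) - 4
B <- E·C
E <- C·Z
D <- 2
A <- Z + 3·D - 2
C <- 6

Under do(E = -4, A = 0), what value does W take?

Setting E = -4, A = 0 by intervention discards those variables' equations.
Y = -3·D + 2·E - 2  [with D=2, E=-4]  = -16
W = C·Y  [with C=6, Y=-16]  = -96

-96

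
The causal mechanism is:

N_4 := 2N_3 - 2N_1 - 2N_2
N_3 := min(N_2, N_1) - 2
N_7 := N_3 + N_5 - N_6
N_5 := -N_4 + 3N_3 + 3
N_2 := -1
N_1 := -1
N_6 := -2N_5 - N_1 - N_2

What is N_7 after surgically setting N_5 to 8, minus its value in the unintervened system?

36

Under do(N_5=8), the mechanism N_5 := -N_4 + 3N_3 + 3 is discarded; N_5 is fixed at 8.
N_3 = min(N_2, N_1) - 2  [with N_2=-1, N_1=-1]  = -3
N_6 = -2N_5 - N_1 - N_2  [with N_5=8, N_1=-1, N_2=-1]  = -14
N_7 = N_3 + N_5 - N_6  [with N_3=-3, N_5=8, N_6=-14]  = 19
Without intervention: N_3 = min(N_2, N_1) - 2  [with N_2=-1, N_1=-1]  = -3; N_4 = 2N_3 - 2N_1 - 2N_2  [with N_3=-3, N_1=-1, N_2=-1]  = -2; N_5 = -N_4 + 3N_3 + 3  [with N_4=-2, N_3=-3]  = -4; N_6 = -2N_5 - N_1 - N_2  [with N_5=-4, N_1=-1, N_2=-1]  = 10; N_7 = N_3 + N_5 - N_6  [with N_3=-3, N_5=-4, N_6=10]  = -17.
Change = 19 − (-17) = 36.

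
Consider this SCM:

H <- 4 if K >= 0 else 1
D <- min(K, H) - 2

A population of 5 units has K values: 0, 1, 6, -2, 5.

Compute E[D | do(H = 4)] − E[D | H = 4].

The intervention sets H=4 in all 5 units regardless of K. Recomputing D per unit gives -2, -1, 2, -4, 2; average -0.6.
E[D|H=4] averages over only the 4 units with H=4 (K = 0, 1, 6, 5): D = -2, -1, 2, 2, mean 0.25.
Difference = -0.6 − 0.25 = -0.85.

-0.85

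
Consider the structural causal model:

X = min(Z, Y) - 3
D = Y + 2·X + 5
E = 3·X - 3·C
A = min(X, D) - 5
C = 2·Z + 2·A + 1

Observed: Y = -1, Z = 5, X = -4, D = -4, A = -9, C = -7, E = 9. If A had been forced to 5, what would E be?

-75

Under do(A=5), the mechanism A = min(X, D) - 5 is discarded; A is fixed at 5.
X = min(Z, Y) - 3  [with Z=5, Y=-1]  = -4
C = 2·Z + 2·A + 1  [with Z=5, A=5]  = 21
E = 3·X - 3·C  [with X=-4, C=21]  = -75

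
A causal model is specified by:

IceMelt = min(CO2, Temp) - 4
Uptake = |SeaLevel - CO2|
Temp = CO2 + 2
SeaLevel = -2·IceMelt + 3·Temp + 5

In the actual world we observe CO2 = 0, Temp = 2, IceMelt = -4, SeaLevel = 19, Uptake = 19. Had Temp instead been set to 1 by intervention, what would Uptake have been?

16

do(Temp=1) replaces the equation Temp = CO2 + 2 with the constant Temp = 1.
IceMelt = min(CO2, Temp) - 4  [with CO2=0, Temp=1]  = -4
SeaLevel = -2·IceMelt + 3·Temp + 5  [with IceMelt=-4, Temp=1]  = 16
Uptake = |SeaLevel - CO2|  [with SeaLevel=16, CO2=0]  = 16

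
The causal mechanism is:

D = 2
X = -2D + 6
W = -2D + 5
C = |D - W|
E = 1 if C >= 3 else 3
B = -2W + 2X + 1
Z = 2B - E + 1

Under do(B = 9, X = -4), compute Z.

Setting B = 9, X = -4 by intervention discards those variables' equations.
W = -2D + 5  [with D=2]  = 1
C = |D - W|  [with D=2, W=1]  = 1
E = 1 if C >= 3 else 3  [with C=1]  = 3
Z = 2B - E + 1  [with B=9, E=3]  = 16

16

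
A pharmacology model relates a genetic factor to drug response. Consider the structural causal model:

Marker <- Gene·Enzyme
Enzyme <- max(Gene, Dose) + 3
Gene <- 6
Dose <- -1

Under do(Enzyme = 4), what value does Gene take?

6

Under do(Enzyme=4), the mechanism Enzyme <- max(Gene, Dose) + 3 is discarded; Enzyme is fixed at 4.
Gene is not downstream of the intervention, so its value is determined by the original equations.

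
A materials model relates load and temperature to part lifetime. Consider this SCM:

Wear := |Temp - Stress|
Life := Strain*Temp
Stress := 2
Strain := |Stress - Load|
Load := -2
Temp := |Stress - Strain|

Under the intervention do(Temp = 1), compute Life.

Under do(Temp=1), the mechanism Temp := |Stress - Strain| is discarded; Temp is fixed at 1.
Strain = |Stress - Load|  [with Stress=2, Load=-2]  = 4
Life = Strain*Temp  [with Strain=4, Temp=1]  = 4

4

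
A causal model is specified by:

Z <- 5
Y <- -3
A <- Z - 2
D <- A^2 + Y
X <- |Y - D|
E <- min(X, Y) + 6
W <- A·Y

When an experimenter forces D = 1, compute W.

-9

The intervention breaks the incoming arrows to D: D <- A^2 + Y no longer applies, and D = 1.
No directed path runs from D to W, so W keeps its natural value.
A = Z - 2  [with Z=5]  = 3
W = A·Y  [with A=3, Y=-3]  = -9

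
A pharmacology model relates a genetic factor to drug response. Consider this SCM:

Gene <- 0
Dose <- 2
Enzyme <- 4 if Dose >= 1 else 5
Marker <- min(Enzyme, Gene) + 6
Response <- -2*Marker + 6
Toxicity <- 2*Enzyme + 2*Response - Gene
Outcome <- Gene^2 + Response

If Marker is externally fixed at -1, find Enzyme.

Under do(Marker=-1), the mechanism Marker <- min(Enzyme, Gene) + 6 is discarded; Marker is fixed at -1.
Since Enzyme is not a descendant of the intervened variable, it is unaffected.
Enzyme = 4 if Dose >= 1 else 5  [with Dose=2]  = 4

4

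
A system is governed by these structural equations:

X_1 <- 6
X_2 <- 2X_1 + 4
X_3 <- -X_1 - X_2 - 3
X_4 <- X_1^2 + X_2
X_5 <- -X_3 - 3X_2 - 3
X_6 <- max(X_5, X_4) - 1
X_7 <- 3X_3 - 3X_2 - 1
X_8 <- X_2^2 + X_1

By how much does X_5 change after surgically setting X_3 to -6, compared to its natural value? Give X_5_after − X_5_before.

do(X_3=-6) replaces the equation X_3 <- -X_1 - X_2 - 3 with the constant X_3 = -6.
X_2 = 2X_1 + 4  [with X_1=6]  = 16
X_5 = -X_3 - 3X_2 - 3  [with X_3=-6, X_2=16]  = -45
Without intervention: X_2 = 2X_1 + 4  [with X_1=6]  = 16; X_3 = -X_1 - X_2 - 3  [with X_1=6, X_2=16]  = -25; X_5 = -X_3 - 3X_2 - 3  [with X_3=-25, X_2=16]  = -26.
Change = -45 − (-26) = -19.

-19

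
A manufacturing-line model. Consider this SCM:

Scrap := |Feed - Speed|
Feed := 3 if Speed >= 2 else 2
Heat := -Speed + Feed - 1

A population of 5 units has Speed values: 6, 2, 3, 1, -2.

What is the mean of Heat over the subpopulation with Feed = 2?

Observing Feed=2 restricts to units where Feed's equation naturally yields 2: Speed ∈ {1, -2}. In that subpopulation Heat = 0, 3, mean 1.5.

1.5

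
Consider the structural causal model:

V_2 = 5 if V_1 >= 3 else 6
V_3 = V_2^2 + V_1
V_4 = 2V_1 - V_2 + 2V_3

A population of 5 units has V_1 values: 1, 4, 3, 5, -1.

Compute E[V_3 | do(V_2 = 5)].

do(V_2=5) breaks V_2's dependence on V_1. With V_2=5 fixed, V_3 across the units is 26, 29, 28, 30, 24, mean 27.4.

27.4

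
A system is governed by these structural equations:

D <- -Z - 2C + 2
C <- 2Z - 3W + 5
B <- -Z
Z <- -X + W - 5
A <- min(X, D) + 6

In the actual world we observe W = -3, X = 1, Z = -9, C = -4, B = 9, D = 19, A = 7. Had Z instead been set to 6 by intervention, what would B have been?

-6

do(Z=6) replaces the equation Z <- -X + W - 5 with the constant Z = 6.
B = -Z  [with Z=6]  = -6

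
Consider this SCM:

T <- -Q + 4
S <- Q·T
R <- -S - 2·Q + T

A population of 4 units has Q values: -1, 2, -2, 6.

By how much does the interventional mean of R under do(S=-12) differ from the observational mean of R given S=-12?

Every unit gets S=-12 under the intervention. R values become 19, 10, 22, -2; E[R|do(S=-12)] = 12.25.
Observing S=-12 restricts to units where S's equation naturally yields -12: Q ∈ {-2, 6}. In that subpopulation R = 22, -2, mean 10.
Difference = 12.25 − 10 = 2.25.

2.25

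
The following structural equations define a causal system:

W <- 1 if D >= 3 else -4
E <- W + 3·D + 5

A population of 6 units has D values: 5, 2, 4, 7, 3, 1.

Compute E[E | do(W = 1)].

17

The intervention sets W=1 in all 6 units regardless of D. Recomputing E per unit gives 21, 12, 18, 27, 15, 9; average 17.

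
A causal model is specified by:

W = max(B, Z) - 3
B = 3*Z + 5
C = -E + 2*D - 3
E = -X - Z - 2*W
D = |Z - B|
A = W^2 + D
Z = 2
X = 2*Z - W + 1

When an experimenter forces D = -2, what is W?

8

Under do(D=-2), the mechanism D = |Z - B| is discarded; D is fixed at -2.
Since W is not a descendant of the intervened variable, it is unaffected.
B = 3*Z + 5  [with Z=2]  = 11
W = max(B, Z) - 3  [with B=11, Z=2]  = 8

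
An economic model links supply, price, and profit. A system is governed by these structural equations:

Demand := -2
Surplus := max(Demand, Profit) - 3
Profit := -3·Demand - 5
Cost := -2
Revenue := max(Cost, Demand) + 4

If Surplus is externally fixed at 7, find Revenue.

do(Surplus=7) replaces the equation Surplus := max(Demand, Profit) - 3 with the constant Surplus = 7.
Revenue is not downstream of the intervention, so its value is determined by the original equations.
Revenue = max(Cost, Demand) + 4  [with Cost=-2, Demand=-2]  = 2

2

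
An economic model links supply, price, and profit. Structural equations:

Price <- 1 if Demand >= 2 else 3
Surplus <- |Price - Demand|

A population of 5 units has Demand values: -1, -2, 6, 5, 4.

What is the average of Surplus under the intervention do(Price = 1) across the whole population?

do(Price=1) breaks Price's dependence on Demand. With Price=1 fixed, Surplus across the units is 2, 3, 5, 4, 3, mean 3.4.

3.4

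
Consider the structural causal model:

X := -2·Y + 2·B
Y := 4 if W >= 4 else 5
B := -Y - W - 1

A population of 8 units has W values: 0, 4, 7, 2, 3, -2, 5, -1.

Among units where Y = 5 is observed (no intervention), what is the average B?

E[B|Y=5] averages over only the 5 units with Y=5 (W = 0, 2, 3, -2, -1): B = -6, -8, -9, -4, -5, mean -6.4.

-6.4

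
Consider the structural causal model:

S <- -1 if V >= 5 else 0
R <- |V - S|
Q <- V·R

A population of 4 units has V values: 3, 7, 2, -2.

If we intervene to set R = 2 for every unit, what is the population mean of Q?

5

do(R=2) breaks R's dependence on V. With R=2 fixed, Q across the units is 6, 14, 4, -4, mean 5.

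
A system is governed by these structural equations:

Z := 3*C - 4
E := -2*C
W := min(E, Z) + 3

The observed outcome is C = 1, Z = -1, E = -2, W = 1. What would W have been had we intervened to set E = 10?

The intervention breaks the incoming arrows to E: E := -2*C no longer applies, and E = 10.
Z = 3*C - 4  [with C=1]  = -1
W = min(E, Z) + 3  [with E=10, Z=-1]  = 2

2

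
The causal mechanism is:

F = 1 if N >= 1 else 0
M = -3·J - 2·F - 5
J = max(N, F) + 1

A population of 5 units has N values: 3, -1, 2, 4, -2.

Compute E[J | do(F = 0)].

2.8

The intervention sets F=0 in all 5 units regardless of N. Recomputing J per unit gives 4, 1, 3, 5, 1; average 2.8.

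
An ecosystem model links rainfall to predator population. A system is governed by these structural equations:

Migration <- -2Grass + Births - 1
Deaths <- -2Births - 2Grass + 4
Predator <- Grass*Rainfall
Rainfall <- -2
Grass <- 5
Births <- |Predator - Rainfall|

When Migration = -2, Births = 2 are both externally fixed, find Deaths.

-10

Setting Migration = -2, Births = 2 by intervention discards those variables' equations.
Deaths = -2Births - 2Grass + 4  [with Births=2, Grass=5]  = -10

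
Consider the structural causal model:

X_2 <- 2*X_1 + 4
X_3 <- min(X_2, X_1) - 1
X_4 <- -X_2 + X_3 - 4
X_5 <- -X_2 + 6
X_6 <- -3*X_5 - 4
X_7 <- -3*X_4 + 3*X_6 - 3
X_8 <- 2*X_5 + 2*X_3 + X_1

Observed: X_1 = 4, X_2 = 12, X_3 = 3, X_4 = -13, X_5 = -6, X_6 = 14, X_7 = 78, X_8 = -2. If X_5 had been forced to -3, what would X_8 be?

4

do(X_5=-3) replaces the equation X_5 <- -X_2 + 6 with the constant X_5 = -3.
X_2 = 2*X_1 + 4  [with X_1=4]  = 12
X_3 = min(X_2, X_1) - 1  [with X_2=12, X_1=4]  = 3
X_8 = 2*X_5 + 2*X_3 + X_1  [with X_5=-3, X_3=3, X_1=4]  = 4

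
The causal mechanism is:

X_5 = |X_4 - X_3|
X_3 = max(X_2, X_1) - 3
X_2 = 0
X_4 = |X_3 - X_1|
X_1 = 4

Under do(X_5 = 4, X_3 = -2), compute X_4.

6

Under do(X_5 = 4, X_3 = -2), each intervened variable's structural equation is replaced by its fixed value.
X_4 = |X_3 - X_1|  [with X_3=-2, X_1=4]  = 6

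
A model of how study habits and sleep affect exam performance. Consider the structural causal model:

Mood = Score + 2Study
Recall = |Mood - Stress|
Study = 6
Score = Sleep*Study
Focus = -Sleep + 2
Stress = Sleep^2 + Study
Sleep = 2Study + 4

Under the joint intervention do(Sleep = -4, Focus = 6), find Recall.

Setting Sleep = -4, Focus = 6 by intervention discards those variables' equations.
Stress = Sleep^2 + Study  [with Sleep=-4, Study=6]  = 22
Score = Sleep*Study  [with Sleep=-4, Study=6]  = -24
Mood = Score + 2Study  [with Score=-24, Study=6]  = -12
Recall = |Mood - Stress|  [with Mood=-12, Stress=22]  = 34

34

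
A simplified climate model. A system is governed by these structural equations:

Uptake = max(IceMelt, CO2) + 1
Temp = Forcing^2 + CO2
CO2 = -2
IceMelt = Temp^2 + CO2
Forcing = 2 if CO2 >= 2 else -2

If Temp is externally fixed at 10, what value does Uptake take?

do(Temp=10) replaces the equation Temp = Forcing^2 + CO2 with the constant Temp = 10.
IceMelt = Temp^2 + CO2  [with Temp=10, CO2=-2]  = 98
Uptake = max(IceMelt, CO2) + 1  [with IceMelt=98, CO2=-2]  = 99

99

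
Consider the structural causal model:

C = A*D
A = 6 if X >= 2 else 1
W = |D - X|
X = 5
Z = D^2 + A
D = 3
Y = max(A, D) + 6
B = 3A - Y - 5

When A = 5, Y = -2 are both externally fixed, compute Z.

14

Setting A = 5, Y = -2 by intervention discards those variables' equations.
Z = D^2 + A  [with D=3, A=5]  = 14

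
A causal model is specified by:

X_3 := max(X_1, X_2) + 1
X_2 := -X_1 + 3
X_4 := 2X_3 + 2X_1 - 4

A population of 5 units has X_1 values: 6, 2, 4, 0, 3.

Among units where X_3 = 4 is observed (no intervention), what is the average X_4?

Conditioning on X_3=4 selects the 2 unit(s) with X_1 ∈ {0, 3}. Their X_4 values: 4, 10. Mean = 7.

7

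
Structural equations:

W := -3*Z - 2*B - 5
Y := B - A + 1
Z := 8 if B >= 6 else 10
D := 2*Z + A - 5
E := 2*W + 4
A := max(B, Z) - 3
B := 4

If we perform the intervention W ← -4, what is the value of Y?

-2

The intervention breaks the incoming arrows to W: W := -3*Z - 2*B - 5 no longer applies, and W = -4.
No directed path runs from W to Y, so Y keeps its natural value.
Z = 8 if B >= 6 else 10  [with B=4]  = 10
A = max(B, Z) - 3  [with B=4, Z=10]  = 7
Y = B - A + 1  [with B=4, A=7]  = -2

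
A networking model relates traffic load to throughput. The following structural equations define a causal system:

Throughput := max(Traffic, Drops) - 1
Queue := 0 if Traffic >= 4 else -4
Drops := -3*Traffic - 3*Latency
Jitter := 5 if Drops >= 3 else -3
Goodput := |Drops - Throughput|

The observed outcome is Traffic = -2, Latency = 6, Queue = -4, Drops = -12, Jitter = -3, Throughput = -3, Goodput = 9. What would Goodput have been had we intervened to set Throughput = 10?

22

Intervening sets Throughput = 10 and removes its equation (Throughput := max(Traffic, Drops) - 1).
Drops = -3*Traffic - 3*Latency  [with Traffic=-2, Latency=6]  = -12
Goodput = |Drops - Throughput|  [with Drops=-12, Throughput=10]  = 22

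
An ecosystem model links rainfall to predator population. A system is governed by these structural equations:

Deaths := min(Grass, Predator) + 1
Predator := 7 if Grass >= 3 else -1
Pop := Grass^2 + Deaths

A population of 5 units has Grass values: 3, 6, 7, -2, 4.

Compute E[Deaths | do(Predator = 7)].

Every unit gets Predator=7 under the intervention. Deaths values become 4, 7, 8, -1, 5; E[Deaths|do(Predator=7)] = 4.6.

4.6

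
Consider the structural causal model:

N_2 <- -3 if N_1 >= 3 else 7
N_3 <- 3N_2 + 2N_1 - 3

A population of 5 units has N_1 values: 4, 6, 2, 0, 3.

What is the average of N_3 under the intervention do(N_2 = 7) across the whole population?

24

do(N_2=7) breaks N_2's dependence on N_1. With N_2=7 fixed, N_3 across the units is 26, 30, 22, 18, 24, mean 24.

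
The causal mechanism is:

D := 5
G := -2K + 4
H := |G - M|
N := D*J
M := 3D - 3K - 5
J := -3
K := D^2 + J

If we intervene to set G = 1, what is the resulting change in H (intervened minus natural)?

Intervening sets G = 1 and removes its equation (G := -2K + 4).
K = D^2 + J  [with D=5, J=-3]  = 22
M = 3D - 3K - 5  [with D=5, K=22]  = -56
H = |G - M|  [with G=1, M=-56]  = 57
Without intervention: K = D^2 + J  [with D=5, J=-3]  = 22; M = 3D - 3K - 5  [with D=5, K=22]  = -56; G = -2K + 4  [with K=22]  = -40; H = |G - M|  [with G=-40, M=-56]  = 16.
Change = 57 − 16 = 41.

41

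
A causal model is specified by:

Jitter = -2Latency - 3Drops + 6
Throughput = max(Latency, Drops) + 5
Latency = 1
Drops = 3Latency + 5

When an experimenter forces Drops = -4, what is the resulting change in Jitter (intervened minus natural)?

The intervention breaks the incoming arrows to Drops: Drops = 3Latency + 5 no longer applies, and Drops = -4.
Jitter = -2Latency - 3Drops + 6  [with Latency=1, Drops=-4]  = 16
Without intervention: Drops = 3Latency + 5  [with Latency=1]  = 8; Jitter = -2Latency - 3Drops + 6  [with Latency=1, Drops=8]  = -20.
Change = 16 − (-20) = 36.

36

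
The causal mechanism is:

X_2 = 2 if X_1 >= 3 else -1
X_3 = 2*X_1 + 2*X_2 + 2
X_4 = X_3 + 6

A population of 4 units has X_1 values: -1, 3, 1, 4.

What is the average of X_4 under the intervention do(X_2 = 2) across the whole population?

do(X_2=2) breaks X_2's dependence on X_1. With X_2=2 fixed, X_4 across the units is 10, 18, 14, 20, mean 15.5.

15.5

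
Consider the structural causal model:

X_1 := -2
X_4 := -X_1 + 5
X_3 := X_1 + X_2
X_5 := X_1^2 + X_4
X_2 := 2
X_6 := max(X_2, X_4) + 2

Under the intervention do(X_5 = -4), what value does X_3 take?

0

do(X_5=-4) replaces the equation X_5 := X_1^2 + X_4 with the constant X_5 = -4.
X_3 is not downstream of the intervention, so its value is determined by the original equations.
X_3 = X_1 + X_2  [with X_1=-2, X_2=2]  = 0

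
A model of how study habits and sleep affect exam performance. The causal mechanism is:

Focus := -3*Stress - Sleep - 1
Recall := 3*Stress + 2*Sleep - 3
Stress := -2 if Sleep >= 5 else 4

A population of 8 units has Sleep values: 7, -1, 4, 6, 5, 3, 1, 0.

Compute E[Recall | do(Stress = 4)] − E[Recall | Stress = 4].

3.45

Every unit gets Stress=4 under the intervention. Recall values become 23, 7, 17, 21, 19, 15, 11, 9; E[Recall|do(Stress=4)] = 15.25.
Conditioning on Stress=4 selects the 5 unit(s) with Sleep ∈ {-1, 4, 3, 1, 0}. Their Recall values: 7, 17, 15, 11, 9. Mean = 11.8.
Difference = 15.25 − 11.8 = 3.45.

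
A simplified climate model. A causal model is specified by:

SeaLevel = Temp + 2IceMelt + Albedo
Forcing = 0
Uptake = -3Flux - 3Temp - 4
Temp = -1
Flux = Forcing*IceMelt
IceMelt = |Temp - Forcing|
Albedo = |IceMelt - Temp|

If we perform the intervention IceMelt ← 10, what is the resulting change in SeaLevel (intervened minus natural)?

do(IceMelt=10) replaces the equation IceMelt = |Temp - Forcing| with the constant IceMelt = 10.
Albedo = |IceMelt - Temp|  [with IceMelt=10, Temp=-1]  = 11
SeaLevel = Temp + 2IceMelt + Albedo  [with Temp=-1, IceMelt=10, Albedo=11]  = 30
Without intervention: IceMelt = |Temp - Forcing|  [with Temp=-1, Forcing=0]  = 1; Albedo = |IceMelt - Temp|  [with IceMelt=1, Temp=-1]  = 2; SeaLevel = Temp + 2IceMelt + Albedo  [with Temp=-1, IceMelt=1, Albedo=2]  = 3.
Change = 30 − 3 = 27.

27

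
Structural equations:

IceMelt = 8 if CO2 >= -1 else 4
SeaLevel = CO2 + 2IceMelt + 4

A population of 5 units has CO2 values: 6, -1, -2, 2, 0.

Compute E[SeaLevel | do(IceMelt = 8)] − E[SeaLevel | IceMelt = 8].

-0.75

Every unit gets IceMelt=8 under the intervention. SeaLevel values become 26, 19, 18, 22, 20; E[SeaLevel|do(IceMelt=8)] = 21.
Observing IceMelt=8 restricts to units where IceMelt's equation naturally yields 8: CO2 ∈ {6, -1, 2, 0}. In that subpopulation SeaLevel = 26, 19, 22, 20, mean 21.75.
Difference = 21 − 21.75 = -0.75.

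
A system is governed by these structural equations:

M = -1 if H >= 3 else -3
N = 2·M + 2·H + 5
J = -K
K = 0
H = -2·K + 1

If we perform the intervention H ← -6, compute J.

0

Under do(H=-6), the mechanism H = -2·K + 1 is discarded; H is fixed at -6.
Since J is not a descendant of the intervened variable, it is unaffected.
J = -K  [with K=0]  = 0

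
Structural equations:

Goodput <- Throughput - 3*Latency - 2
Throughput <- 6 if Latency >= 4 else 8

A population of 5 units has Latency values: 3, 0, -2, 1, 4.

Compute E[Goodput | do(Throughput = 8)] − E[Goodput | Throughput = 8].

-2.1

The intervention sets Throughput=8 in all 5 units regardless of Latency. Recomputing Goodput per unit gives -3, 6, 12, 3, -6; average 2.4.
E[Goodput|Throughput=8] averages over only the 4 units with Throughput=8 (Latency = 3, 0, -2, 1): Goodput = -3, 6, 12, 3, mean 4.5.
Difference = 2.4 − 4.5 = -2.1.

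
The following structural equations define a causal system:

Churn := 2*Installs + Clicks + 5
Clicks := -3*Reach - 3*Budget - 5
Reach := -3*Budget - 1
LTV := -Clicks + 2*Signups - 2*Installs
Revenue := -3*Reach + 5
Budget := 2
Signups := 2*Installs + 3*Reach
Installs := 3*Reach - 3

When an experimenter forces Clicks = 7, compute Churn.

The intervention breaks the incoming arrows to Clicks: Clicks := -3*Reach - 3*Budget - 5 no longer applies, and Clicks = 7.
Reach = -3*Budget - 1  [with Budget=2]  = -7
Installs = 3*Reach - 3  [with Reach=-7]  = -24
Churn = 2*Installs + Clicks + 5  [with Installs=-24, Clicks=7]  = -36

-36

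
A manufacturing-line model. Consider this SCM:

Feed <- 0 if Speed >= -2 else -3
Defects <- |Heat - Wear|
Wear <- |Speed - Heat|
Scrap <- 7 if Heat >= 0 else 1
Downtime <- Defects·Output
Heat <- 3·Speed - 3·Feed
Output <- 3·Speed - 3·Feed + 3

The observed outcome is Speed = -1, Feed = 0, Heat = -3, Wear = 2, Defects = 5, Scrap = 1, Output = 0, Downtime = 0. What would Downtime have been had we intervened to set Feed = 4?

do(Feed=4) replaces the equation Feed <- 0 if Speed >= -2 else -3 with the constant Feed = 4.
Heat = 3·Speed - 3·Feed  [with Speed=-1, Feed=4]  = -15
Wear = |Speed - Heat|  [with Speed=-1, Heat=-15]  = 14
Defects = |Heat - Wear|  [with Heat=-15, Wear=14]  = 29
Output = 3·Speed - 3·Feed + 3  [with Speed=-1, Feed=4]  = -12
Downtime = Defects·Output  [with Defects=29, Output=-12]  = -348

-348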